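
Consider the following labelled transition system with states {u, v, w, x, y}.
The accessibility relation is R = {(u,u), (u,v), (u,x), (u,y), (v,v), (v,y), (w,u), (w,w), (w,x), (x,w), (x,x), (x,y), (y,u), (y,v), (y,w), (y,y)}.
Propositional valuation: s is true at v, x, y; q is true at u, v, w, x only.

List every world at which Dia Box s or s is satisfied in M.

Let φ = Dia Box s or s. Evaluate φ at each world:
  u (successors {u, v, x, y}): φ is true.
  v (successors {v, y}): φ is true.
  w (successors {u, w, x}): φ is false.
  x (successors {w, x, y}): φ is true.
  y (successors {u, v, w, y}): φ is true.
For instance, at w:
  At w: Dia Box s is false, s is false, so Dia Box s or s is false.
    At w: Dia Box s requires Box s at some successor in {u, w, x}.
      At u: Box s is false.
      At w: Box s is false.
      At x: Box s is false.
    So Dia Box s is false at w.
Satisfying worlds: {u, v, x, y}

u, v, x, y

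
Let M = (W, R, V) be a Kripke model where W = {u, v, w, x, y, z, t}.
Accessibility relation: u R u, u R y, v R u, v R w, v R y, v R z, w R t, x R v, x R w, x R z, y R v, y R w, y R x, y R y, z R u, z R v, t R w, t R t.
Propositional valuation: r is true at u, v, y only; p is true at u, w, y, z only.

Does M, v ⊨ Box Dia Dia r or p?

At v: Box Dia Dia r is false, p is false, so Box Dia Dia r or p is false.
  At v: Box Dia Dia r requires Dia Dia r at every successor {u, w, y, z}.
    Dia Dia r fails at w, so Box Dia Dia r is false at v.
      At w: Dia Dia r requires Dia r at some successor in {t}.
        At t: Dia r is false.
      So Dia Dia r is false at w.

No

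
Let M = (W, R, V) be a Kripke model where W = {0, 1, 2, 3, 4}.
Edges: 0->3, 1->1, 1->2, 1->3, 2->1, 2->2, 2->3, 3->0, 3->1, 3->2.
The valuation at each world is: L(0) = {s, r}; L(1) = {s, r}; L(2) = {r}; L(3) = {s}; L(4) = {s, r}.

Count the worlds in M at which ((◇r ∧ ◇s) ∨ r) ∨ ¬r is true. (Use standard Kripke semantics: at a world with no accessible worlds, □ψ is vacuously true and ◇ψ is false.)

5

Recall that ◇ψ holds at a world iff ψ holds at some accessible world.
Let φ = ((◇r ∧ ◇s) ∨ r) ∨ ¬r. Evaluate φ at each world:
  0 (successors {3}): φ is true.
  1 (successors {1, 2, 3}): φ is true.
  2 (successors {1, 2, 3}): φ is true.
  3 (successors {0, 1, 2}): φ is true.
  4 (successors ∅): φ is true.
For instance, at 1:
  At 1: (◇r ∧ ◇s) ∨ r is true, ¬r is false, so ((◇r ∧ ◇s) ∨ r) ∨ ¬r is true.
    At 1: ◇r ∧ ◇s is true, r is true, so (◇r ∧ ◇s) ∨ r is true.
      At 1: ◇r is true, ◇s is true, so ◇r ∧ ◇s is true.
Satisfying worlds: {0, 1, 2, 3, 4}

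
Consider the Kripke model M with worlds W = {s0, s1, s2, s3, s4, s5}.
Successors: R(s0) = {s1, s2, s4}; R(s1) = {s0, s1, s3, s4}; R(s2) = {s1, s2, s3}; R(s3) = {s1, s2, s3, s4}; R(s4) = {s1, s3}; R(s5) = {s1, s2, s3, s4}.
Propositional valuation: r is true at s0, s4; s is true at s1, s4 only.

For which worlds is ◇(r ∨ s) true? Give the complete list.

s0, s1, s2, s3, s4, s5

Let φ = ◇(r ∨ s). Evaluate φ at each world:
  s0 (successors {s1, s2, s4}): φ is true.
  s1 (successors {s0, s1, s3, s4}): φ is true.
  s2 (successors {s1, s2, s3}): φ is true.
  s3 (successors {s1, s2, s3, s4}): φ is true.
  s4 (successors {s1, s3}): φ is true.
  s5 (successors {s1, s2, s3, s4}): φ is true.
For instance, at s0:
  At s0: ◇(r ∨ s) requires r ∨ s at some successor in {s1, s2, s4}.
    r ∨ s holds at s1, so ◇(r ∨ s) is true at s0.
Satisfying worlds: {s0, s1, s2, s3, s4, s5}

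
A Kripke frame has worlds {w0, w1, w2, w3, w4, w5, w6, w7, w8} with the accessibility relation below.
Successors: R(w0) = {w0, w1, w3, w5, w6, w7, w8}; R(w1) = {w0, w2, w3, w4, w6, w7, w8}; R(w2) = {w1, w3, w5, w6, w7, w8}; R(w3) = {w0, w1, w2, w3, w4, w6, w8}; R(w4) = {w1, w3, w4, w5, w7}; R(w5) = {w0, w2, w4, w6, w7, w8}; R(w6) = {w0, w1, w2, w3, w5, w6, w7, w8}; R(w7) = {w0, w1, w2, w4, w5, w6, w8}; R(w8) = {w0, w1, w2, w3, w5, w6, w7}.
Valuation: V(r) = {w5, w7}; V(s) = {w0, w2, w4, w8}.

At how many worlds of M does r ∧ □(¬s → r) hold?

Let φ = r ∧ □(¬s → r). Evaluate φ at each world:
  w0 (successors {w0, w1, w3, w5, w6, w7, w8}): φ is false.
  w1 (successors {w0, w2, w3, w4, w6, w7, w8}): φ is false.
  w2 (successors {w1, w3, w5, w6, w7, w8}): φ is false.
  w3 (successors {w0, w1, w2, w3, w4, w6, w8}): φ is false.
  w4 (successors {w1, w3, w4, w5, w7}): φ is false.
  w5 (successors {w0, w2, w4, w6, w7, w8}): φ is false.
  w6 (successors {w0, w1, w2, w3, w5, w6, w7, w8}): φ is false.
  w7 (successors {w0, w1, w2, w4, w5, w6, w8}): φ is false.
  w8 (successors {w0, w1, w2, w3, w5, w6, w7}): φ is false.
For instance, at w4:
  At w4: r is false, □(¬s → r) is false, so r ∧ □(¬s → r) is false.
    At w4: □(¬s → r) requires ¬s → r at every successor {w1, w3, w4, w5, w7}.
      ¬s → r fails at w1, so □(¬s → r) is false at w4.
Satisfying worlds: none.

0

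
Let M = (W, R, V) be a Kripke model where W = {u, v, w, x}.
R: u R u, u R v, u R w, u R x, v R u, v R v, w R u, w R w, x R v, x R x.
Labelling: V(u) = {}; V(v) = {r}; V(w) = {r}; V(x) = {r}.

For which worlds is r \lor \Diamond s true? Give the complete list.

v, w, x

Let φ = r \lor \Diamond s. Evaluate φ at each world:
  u (successors {u, v, w, x}): φ is false.
  v (successors {u, v}): φ is true.
  w (successors {u, w}): φ is true.
  x (successors {v, x}): φ is true.
For instance, at x:
  At x: r is true, \Diamond s is false, so r \lor \Diamond s is true.
    At x: \Diamond s requires s at some successor in {v, x}.
      At v: s is false.
      At x: s is false.
    So \Diamond s is false at x.
Satisfying worlds: {v, w, x}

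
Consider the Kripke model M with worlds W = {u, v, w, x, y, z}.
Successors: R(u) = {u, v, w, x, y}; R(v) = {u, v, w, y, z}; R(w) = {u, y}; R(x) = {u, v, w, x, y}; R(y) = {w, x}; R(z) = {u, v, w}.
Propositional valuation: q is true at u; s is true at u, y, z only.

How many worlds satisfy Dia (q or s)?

Recall that Dia ψ holds at a world iff ψ holds at some accessible world.
Let φ = Dia (q or s). Evaluate φ at each world:
  u (successors {u, v, w, x, y}): φ is true.
  v (successors {u, v, w, y, z}): φ is true.
  w (successors {u, y}): φ is true.
  x (successors {u, v, w, x, y}): φ is true.
  y (successors {w, x}): φ is false.
  z (successors {u, v, w}): φ is true.
For instance, at y:
  At y: Dia (q or s) requires q or s at some successor in {w, x}.
    At w: q or s is false.
    At x: q or s is false.
  So Dia (q or s) is false at y.
Satisfying worlds: {u, v, w, x, z}

5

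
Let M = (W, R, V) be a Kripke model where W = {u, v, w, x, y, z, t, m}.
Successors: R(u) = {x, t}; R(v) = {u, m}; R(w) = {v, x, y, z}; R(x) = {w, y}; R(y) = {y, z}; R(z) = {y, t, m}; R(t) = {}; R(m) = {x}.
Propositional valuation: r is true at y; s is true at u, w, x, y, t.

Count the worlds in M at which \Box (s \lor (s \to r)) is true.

Recall that \Box ψ holds at a world iff ψ holds at every accessible world, and \Diamond ψ holds iff ψ holds at some accessible world.
Let φ = \Box (s \lor (s \to r)). Evaluate φ at each world:
  u (successors {x, t}): φ is true.
  v (successors {u, m}): φ is true.
  w (successors {v, x, y, z}): φ is true.
  x (successors {w, y}): φ is true.
  y (successors {y, z}): φ is true.
  z (successors {y, t, m}): φ is true.
  t (successors ∅): φ is true.
  m (successors {x}): φ is true.
For instance, at v:
  At v: \Box (s \lor (s \to r)) requires s \lor (s \to r) at every successor {u, m}.
    At u: s \lor (s \to r) is true.
    At m: s \lor (s \to r) is true.
  So \Box (s \lor (s \to r)) is true at v.
Satisfying worlds: {u, v, w, x, y, z, t, m}

8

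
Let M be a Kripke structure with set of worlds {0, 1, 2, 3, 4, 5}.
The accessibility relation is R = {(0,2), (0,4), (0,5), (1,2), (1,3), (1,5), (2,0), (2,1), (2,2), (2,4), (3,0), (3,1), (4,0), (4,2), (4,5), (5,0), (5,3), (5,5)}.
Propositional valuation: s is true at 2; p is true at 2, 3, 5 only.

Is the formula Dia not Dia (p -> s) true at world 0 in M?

No

At 0: Dia not Dia (p -> s) requires not Dia (p -> s) at some successor in {2, 4, 5}.
  At 2: not Dia (p -> s) is false.
  At 4: not Dia (p -> s) is false.
  At 5: not Dia (p -> s) is false.
So Dia not Dia (p -> s) is false at 0.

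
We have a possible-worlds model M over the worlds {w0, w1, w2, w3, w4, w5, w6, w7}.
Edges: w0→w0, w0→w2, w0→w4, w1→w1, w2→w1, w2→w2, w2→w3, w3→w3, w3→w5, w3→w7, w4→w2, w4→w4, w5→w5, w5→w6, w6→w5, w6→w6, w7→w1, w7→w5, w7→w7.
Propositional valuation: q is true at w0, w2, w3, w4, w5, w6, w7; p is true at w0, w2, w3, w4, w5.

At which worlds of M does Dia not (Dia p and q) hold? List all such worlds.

w1, w2, w7

Let φ = Dia not (Dia p and q). Evaluate φ at each world:
  w0 (successors {w0, w2, w4}): φ is false.
  w1 (successors {w1}): φ is true.
  w2 (successors {w1, w2, w3}): φ is true.
  w3 (successors {w3, w5, w7}): φ is false.
  w4 (successors {w2, w4}): φ is false.
  w5 (successors {w5, w6}): φ is false.
  w6 (successors {w5, w6}): φ is false.
  w7 (successors {w1, w5, w7}): φ is true.
For instance, at w0:
  At w0: Dia not (Dia p and q) requires not (Dia p and q) at some successor in {w0, w2, w4}.
    At w0: not (Dia p and q) is false.
    At w2: not (Dia p and q) is false.
    At w4: not (Dia p and q) is false.
  So Dia not (Dia p and q) is false at w0.
Satisfying worlds: {w1, w2, w7}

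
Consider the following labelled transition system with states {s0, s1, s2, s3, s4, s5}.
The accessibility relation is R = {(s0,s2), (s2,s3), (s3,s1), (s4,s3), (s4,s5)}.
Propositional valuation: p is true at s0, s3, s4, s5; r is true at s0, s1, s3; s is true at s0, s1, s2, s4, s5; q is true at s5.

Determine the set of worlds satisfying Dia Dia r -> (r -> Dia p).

Let φ = Dia Dia r -> (r -> Dia p). Evaluate φ at each world:
  s0 (successors {s2}): φ is false.
  s1 (successors ∅): φ is true.
  s2 (successors {s3}): φ is true.
  s3 (successors {s1}): φ is true.
  s4 (successors {s3, s5}): φ is true.
  s5 (successors ∅): φ is true.
For instance, at s4:
  At s4: Dia Dia r is true, r -> Dia p is true, so Dia Dia r -> (r -> Dia p) is true.
    At s4: Dia Dia r requires Dia r at some successor in {s3, s5}.
      Dia r holds at s3, so Dia Dia r is true at s4.
    At s4: r is false, Dia p is true, so r -> Dia p is true.
      At s4: Dia p requires p at some successor in {s3, s5}.
        p holds at s3, so Dia p is true at s4.
Satisfying worlds: {s1, s2, s3, s4, s5}

s1, s2, s3, s4, s5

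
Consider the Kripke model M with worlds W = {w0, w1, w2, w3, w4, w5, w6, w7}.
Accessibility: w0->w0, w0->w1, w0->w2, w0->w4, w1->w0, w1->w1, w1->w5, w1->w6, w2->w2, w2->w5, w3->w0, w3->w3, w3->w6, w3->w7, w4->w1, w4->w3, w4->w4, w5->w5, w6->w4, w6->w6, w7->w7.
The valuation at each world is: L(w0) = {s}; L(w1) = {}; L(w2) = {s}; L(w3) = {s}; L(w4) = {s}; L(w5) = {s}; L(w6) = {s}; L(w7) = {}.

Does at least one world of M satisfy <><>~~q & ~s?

Let φ = <><>~~q & ~s. Evaluate φ at each world:
  w0 (successors {w0, w1, w2, w4}): φ is false.
  w1 (successors {w0, w1, w5, w6}): φ is false.
  w2 (successors {w2, w5}): φ is false.
  w3 (successors {w0, w3, w6, w7}): φ is false.
  w4 (successors {w1, w3, w4}): φ is false.
  w5 (successors {w5}): φ is false.
  w6 (successors {w4, w6}): φ is false.
  w7 (successors {w7}): φ is false.
For instance, at w2:
  At w2: <><>~~q is false, ~s is false, so <><>~~q & ~s is false.
    At w2: <><>~~q requires <>~~q at some successor in {w2, w5}.
      At w2: <>~~q is false.
      At w5: <>~~q is false.
    So <><>~~q is false at w2.

No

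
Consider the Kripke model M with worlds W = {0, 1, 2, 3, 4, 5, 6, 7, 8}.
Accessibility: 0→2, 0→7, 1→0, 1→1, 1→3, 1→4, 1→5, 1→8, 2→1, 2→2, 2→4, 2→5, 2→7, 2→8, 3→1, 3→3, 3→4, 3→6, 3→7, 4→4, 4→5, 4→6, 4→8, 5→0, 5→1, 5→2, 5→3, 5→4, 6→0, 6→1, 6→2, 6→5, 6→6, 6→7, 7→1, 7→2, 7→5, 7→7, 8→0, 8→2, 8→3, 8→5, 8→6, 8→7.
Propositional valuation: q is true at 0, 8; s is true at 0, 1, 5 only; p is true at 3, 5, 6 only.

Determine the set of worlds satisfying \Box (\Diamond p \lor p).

0, 2, 3, 4, 7

Recall that \Box ψ holds at a world iff ψ holds at every accessible world, and \Diamond ψ holds iff ψ holds at some accessible world.
Let φ = \Box (\Diamond p \lor p). Evaluate φ at each world:
  0 (successors {2, 7}): φ is true.
  1 (successors {0, 1, 3, 4, 5, 8}): φ is false.
  2 (successors {1, 2, 4, 5, 7, 8}): φ is true.
  3 (successors {1, 3, 4, 6, 7}): φ is true.
  4 (successors {4, 5, 6, 8}): φ is true.
  5 (successors {0, 1, 2, 3, 4}): φ is false.
  6 (successors {0, 1, 2, 5, 6, 7}): φ is false.
  7 (successors {1, 2, 5, 7}): φ is true.
  8 (successors {0, 2, 3, 5, 6, 7}): φ is false.
For instance, at 7:
  At 7: \Box (\Diamond p \lor p) requires \Diamond p \lor p at every successor {1, 2, 5, 7}.
    At 1: \Diamond p \lor p is true.
    At 2: \Diamond p \lor p is true.
    At 5: \Diamond p \lor p is true.
    At 7: \Diamond p \lor p is true.
  So \Box (\Diamond p \lor p) is true at 7.
Satisfying worlds: {0, 2, 3, 4, 7}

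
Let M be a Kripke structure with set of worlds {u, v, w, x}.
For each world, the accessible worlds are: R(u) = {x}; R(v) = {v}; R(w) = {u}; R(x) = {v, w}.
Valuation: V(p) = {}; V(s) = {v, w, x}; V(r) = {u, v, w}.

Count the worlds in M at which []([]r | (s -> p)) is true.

4

Let φ = []([]r | (s -> p)). Evaluate φ at each world:
  u (successors {x}): φ is true.
  v (successors {v}): φ is true.
  w (successors {u}): φ is true.
  x (successors {v, w}): φ is true.
For instance, at v:
  At v: []([]r | (s -> p)) requires []r | (s -> p) at every successor {v}.
      At v: []r is true, s -> p is false, so []r | (s -> p) is true.
  So []([]r | (s -> p)) is true at v.
Satisfying worlds: {u, v, w, x}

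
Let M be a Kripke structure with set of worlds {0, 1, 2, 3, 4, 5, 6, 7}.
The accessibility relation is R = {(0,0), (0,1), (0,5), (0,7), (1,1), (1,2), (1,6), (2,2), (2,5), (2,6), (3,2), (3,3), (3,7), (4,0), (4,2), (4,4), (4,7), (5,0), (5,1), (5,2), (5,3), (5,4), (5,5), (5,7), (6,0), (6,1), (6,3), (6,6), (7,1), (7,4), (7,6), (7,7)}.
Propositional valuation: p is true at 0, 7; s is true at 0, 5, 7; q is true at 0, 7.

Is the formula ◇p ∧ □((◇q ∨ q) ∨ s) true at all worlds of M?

No

Let φ = ◇p ∧ □((◇q ∨ q) ∨ s). Evaluate φ at each world:
  0 (successors {0, 1, 5, 7}): φ is false.
  1 (successors {1, 2, 6}): φ is false.
  2 (successors {2, 5, 6}): φ is false.
  3 (successors {2, 3, 7}): φ is false.
  4 (successors {0, 2, 4, 7}): φ is false.
  5 (successors {0, 1, 2, 3, 4, 5, 7}): φ is false.
  6 (successors {0, 1, 3, 6}): φ is false.
  7 (successors {1, 4, 6, 7}): φ is false.
Detail at 0 (counterexample):
  At 0: ◇p is true, □((◇q ∨ q) ∨ s) is false, so ◇p ∧ □((◇q ∨ q) ∨ s) is false.
    At 0: ◇p requires p at some successor in {0, 1, 5, 7}.
      p holds at 0, so ◇p is true at 0.
    At 0: □((◇q ∨ q) ∨ s) requires (◇q ∨ q) ∨ s at every successor {0, 1, 5, 7}.
      (◇q ∨ q) ∨ s fails at 1, so □((◇q ∨ q) ∨ s) is false at 0.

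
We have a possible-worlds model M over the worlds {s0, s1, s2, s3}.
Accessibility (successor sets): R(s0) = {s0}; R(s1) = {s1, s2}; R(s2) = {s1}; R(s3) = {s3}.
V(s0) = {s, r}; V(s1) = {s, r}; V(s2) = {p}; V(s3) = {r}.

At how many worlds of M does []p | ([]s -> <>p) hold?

Let φ = []p | ([]s -> <>p). Evaluate φ at each world:
  s0 (successors {s0}): φ is false.
  s1 (successors {s1, s2}): φ is true.
  s2 (successors {s1}): φ is false.
  s3 (successors {s3}): φ is true.
For instance, at s1:
  At s1: []p is false, []s -> <>p is true, so []p | ([]s -> <>p) is true.
    At s1: []p requires p at every successor {s1, s2}.
      p fails at s1, so []p is false at s1.
    At s1: []s is false, <>p is true, so []s -> <>p is true.
      At s1: []s requires s at every successor {s1, s2}.
        s fails at s2, so []s is false at s1.
      At s1: <>p requires p at some successor in {s1, s2}.
        p holds at s2, so <>p is true at s1.
Satisfying worlds: {s1, s3}

2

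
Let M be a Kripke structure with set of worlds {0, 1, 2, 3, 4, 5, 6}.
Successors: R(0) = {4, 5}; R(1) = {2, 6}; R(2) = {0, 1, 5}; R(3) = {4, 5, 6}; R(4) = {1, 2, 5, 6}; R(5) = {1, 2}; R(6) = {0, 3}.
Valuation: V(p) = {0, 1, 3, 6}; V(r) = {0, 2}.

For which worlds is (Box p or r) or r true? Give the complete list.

0, 2, 6

Recall that Box ψ holds at a world iff ψ holds at every accessible world, and Dia ψ holds iff ψ holds at some accessible world.
Let φ = (Box p or r) or r. Evaluate φ at each world:
  0 (successors {4, 5}): φ is true.
  1 (successors {2, 6}): φ is false.
  2 (successors {0, 1, 5}): φ is true.
  3 (successors {4, 5, 6}): φ is false.
  4 (successors {1, 2, 5, 6}): φ is false.
  5 (successors {1, 2}): φ is false.
  6 (successors {0, 3}): φ is true.
For instance, at 6:
  At 6: Box p or r is true, r is false, so (Box p or r) or r is true.
    At 6: Box p is true, r is false, so Box p or r is true.
      At 6: Box p requires p at every successor {0, 3}.
        At 0: p is true.
        At 3: p is true.
      So Box p is true at 6.
Satisfying worlds: {0, 2, 6}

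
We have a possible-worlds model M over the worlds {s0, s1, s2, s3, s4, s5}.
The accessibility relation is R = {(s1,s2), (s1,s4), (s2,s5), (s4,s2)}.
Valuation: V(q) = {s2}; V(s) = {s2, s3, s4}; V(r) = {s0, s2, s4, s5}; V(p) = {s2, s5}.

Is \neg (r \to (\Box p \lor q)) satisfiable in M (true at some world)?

No

Let φ = \neg (r \to (\Box p \lor q)). Evaluate φ at each world:
  s0 (successors ∅): φ is false.
  s1 (successors {s2, s4}): φ is false.
  s2 (successors {s5}): φ is false.
  s3 (successors ∅): φ is false.
  s4 (successors {s2}): φ is false.
  s5 (successors ∅): φ is false.
For instance, at s4:
  At s4: r \to (\Box p \lor q) is true, so \neg (r \to (\Box p \lor q)) is false.
    At s4: r is true, \Box p \lor q is true, so r \to (\Box p \lor q) is true.
      At s4: \Box p is true, q is false, so \Box p \lor q is true.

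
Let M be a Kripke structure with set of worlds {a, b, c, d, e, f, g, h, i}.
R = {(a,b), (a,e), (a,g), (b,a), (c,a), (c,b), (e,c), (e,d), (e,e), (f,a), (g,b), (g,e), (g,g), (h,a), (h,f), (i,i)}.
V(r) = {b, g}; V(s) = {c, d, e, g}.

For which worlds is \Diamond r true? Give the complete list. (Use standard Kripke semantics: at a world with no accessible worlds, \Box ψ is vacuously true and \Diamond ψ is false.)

Let φ = \Diamond r. Evaluate φ at each world:
  a (successors {b, e, g}): φ is true.
  b (successors {a}): φ is false.
  c (successors {a, b}): φ is true.
  d (successors ∅): φ is false.
  e (successors {c, d, e}): φ is false.
  f (successors {a}): φ is false.
  g (successors {b, e, g}): φ is true.
  h (successors {a, f}): φ is false.
  i (successors {i}): φ is false.
For instance, at e:
  At e: \Diamond r requires r at some successor in {c, d, e}.
    At c: r is false.
    At d: r is false.
    At e: r is false.
  So \Diamond r is false at e.
Satisfying worlds: {a, c, g}

a, c, g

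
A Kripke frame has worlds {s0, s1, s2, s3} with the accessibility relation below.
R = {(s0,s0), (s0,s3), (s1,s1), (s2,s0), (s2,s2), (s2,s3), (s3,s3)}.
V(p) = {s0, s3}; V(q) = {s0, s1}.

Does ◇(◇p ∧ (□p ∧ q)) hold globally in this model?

No

Let φ = ◇(◇p ∧ (□p ∧ q)). Evaluate φ at each world:
  s0 (successors {s0, s3}): φ is true.
  s1 (successors {s1}): φ is false.
  s2 (successors {s0, s2, s3}): φ is true.
  s3 (successors {s3}): φ is false.
Detail at s1 (counterexample):
  At s1: ◇(◇p ∧ (□p ∧ q)) requires ◇p ∧ (□p ∧ q) at some successor in {s1}.
    At s1: ◇p ∧ (□p ∧ q) is false.
  So ◇(◇p ∧ (□p ∧ q)) is false at s1.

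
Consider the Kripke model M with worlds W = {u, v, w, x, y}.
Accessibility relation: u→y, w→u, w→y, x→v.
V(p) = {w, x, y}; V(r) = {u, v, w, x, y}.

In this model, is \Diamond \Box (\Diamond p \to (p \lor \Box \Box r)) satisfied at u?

Recall that \Box ψ holds at a world iff ψ holds at every accessible world, and \Diamond ψ holds iff ψ holds at some accessible world.
At u: \Diamond \Box (\Diamond p \to (p \lor \Box \Box r)) requires \Box (\Diamond p \to (p \lor \Box \Box r)) at some successor in {y}.
  \Box (\Diamond p \to (p \lor \Box \Box r)) holds at y, so \Diamond \Box (\Diamond p \to (p \lor \Box \Box r)) is true at u.
    At y: no accessible worlds, so \Box (\Diamond p \to (p \lor \Box \Box r)) holds vacuously.

Yes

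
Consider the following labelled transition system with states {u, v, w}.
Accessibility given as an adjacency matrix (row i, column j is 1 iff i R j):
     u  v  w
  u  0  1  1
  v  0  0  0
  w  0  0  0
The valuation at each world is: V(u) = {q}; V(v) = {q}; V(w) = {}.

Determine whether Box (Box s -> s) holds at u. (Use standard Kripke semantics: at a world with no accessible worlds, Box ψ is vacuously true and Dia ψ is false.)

At u: Box (Box s -> s) requires Box s -> s at every successor {v, w}.
  Box s -> s fails at v, so Box (Box s -> s) is false at u.
    At v: Box s is true, s is false, so Box s -> s is false.
      At v: no accessible worlds, so Box s holds vacuously.

No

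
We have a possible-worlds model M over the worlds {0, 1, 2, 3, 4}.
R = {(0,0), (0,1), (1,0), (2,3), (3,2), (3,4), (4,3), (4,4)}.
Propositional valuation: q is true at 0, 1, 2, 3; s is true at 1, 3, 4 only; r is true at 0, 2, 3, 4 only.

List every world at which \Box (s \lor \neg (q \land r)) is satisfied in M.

2, 4

Recall that \Box ψ holds at a world iff ψ holds at every accessible world, and \Diamond ψ holds iff ψ holds at some accessible world.
Let φ = \Box (s \lor \neg (q \land r)). Evaluate φ at each world:
  0 (successors {0, 1}): φ is false.
  1 (successors {0}): φ is false.
  2 (successors {3}): φ is true.
  3 (successors {2, 4}): φ is false.
  4 (successors {3, 4}): φ is true.
For instance, at 4:
  At 4: \Box (s \lor \neg (q \land r)) requires s \lor \neg (q \land r) at every successor {3, 4}.
    At 3: s \lor \neg (q \land r) is true.
    At 4: s \lor \neg (q \land r) is true.
  So \Box (s \lor \neg (q \land r)) is true at 4.
Satisfying worlds: {2, 4}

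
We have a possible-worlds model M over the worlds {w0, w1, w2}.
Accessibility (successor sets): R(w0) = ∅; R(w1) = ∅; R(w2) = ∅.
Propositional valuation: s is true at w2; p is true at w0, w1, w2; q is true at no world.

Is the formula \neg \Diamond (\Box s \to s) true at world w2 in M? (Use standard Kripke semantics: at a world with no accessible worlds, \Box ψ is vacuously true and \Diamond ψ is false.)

At w2: \Diamond (\Box s \to s) is false, so \neg \Diamond (\Box s \to s) is true.
  At w2: no accessible worlds, so \Diamond (\Box s \to s) is false.

Yes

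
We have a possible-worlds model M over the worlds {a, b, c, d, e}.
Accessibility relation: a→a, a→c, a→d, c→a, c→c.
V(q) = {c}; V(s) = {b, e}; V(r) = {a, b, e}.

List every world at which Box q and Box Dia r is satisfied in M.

b, d, e

Let φ = Box q and Box Dia r. Evaluate φ at each world:
  a (successors {a, c, d}): φ is false.
  b (successors ∅): φ is true.
  c (successors {a, c}): φ is false.
  d (successors ∅): φ is true.
  e (successors ∅): φ is true.
For instance, at c:
  At c: Box q is false, Box Dia r is true, so Box q and Box Dia r is false.
    At c: Box q requires q at every successor {a, c}.
      q fails at a, so Box q is false at c.
    At c: Box Dia r requires Dia r at every successor {a, c}.
      At a: Dia r is true.
      At c: Dia r is true.
    So Box Dia r is true at c.
Satisfying worlds: {b, d, e}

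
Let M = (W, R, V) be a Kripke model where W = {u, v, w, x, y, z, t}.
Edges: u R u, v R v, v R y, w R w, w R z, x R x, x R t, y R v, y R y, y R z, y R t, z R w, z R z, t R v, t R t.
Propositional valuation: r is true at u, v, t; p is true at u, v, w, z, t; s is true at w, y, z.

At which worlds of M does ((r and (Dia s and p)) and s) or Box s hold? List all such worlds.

Let φ = ((r and (Dia s and p)) and s) or Box s. Evaluate φ at each world:
  u (successors {u}): φ is false.
  v (successors {v, y}): φ is false.
  w (successors {w, z}): φ is true.
  x (successors {x, t}): φ is false.
  y (successors {v, y, z, t}): φ is false.
  z (successors {w, z}): φ is true.
  t (successors {v, t}): φ is false.
For instance, at x:
  At x: (r and (Dia s and p)) and s is false, Box s is false, so ((r and (Dia s and p)) and s) or Box s is false.
    At x: r and (Dia s and p) is false, s is false, so (r and (Dia s and p)) and s is false.
      At x: r is false, Dia s and p is false, so r and (Dia s and p) is false.
    At x: Box s requires s at every successor {x, t}.
      s fails at x, so Box s is false at x.
Satisfying worlds: {w, z}

w, z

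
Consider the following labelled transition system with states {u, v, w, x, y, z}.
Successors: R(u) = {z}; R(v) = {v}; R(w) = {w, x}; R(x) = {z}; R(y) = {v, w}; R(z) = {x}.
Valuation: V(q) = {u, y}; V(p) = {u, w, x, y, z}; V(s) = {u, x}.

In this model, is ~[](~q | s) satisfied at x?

No

Recall that []ψ holds at a world iff ψ holds at every accessible world, and <>ψ holds iff ψ holds at some accessible world.
At x: [](~q | s) is true, so ~[](~q | s) is false.
  At x: [](~q | s) requires ~q | s at every successor {z}.
    At z: ~q | s is true.
  So [](~q | s) is true at x.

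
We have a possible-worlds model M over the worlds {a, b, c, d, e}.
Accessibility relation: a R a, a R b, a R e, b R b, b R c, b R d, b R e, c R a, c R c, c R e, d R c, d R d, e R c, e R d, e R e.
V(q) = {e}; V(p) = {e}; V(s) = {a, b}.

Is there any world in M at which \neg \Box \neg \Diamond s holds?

Let φ = \neg \Box \neg \Diamond s. Evaluate φ at each world:
  a (successors {a, b, e}): φ is true.
  b (successors {b, c, d, e}): φ is true.
  c (successors {a, c, e}): φ is true.
  d (successors {c, d}): φ is true.
  e (successors {c, d, e}): φ is true.
Detail at a (witness):
  At a: \Box \neg \Diamond s is false, so \neg \Box \neg \Diamond s is true.
    At a: \Box \neg \Diamond s requires \neg \Diamond s at every successor {a, b, e}.
      \neg \Diamond s fails at a, so \Box \neg \Diamond s is false at a.

Yes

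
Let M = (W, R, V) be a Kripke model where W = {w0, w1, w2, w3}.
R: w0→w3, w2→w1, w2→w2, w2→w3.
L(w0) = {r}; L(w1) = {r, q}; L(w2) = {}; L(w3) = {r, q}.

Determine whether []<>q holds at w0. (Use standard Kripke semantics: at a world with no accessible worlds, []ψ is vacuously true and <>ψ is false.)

No

Recall that []ψ holds at a world iff ψ holds at every accessible world, and <>ψ holds iff ψ holds at some accessible world.
At w0: []<>q requires <>q at every successor {w3}.
  <>q fails at w3, so []<>q is false at w0.
    At w3: no accessible worlds, so <>q is false.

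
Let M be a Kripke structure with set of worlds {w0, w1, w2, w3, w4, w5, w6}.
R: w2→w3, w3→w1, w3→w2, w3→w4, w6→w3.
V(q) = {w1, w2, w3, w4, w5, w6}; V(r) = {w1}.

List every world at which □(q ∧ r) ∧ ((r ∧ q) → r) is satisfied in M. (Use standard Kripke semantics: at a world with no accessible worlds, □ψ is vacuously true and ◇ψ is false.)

w0, w1, w4, w5

Let φ = □(q ∧ r) ∧ ((r ∧ q) → r). Evaluate φ at each world:
  w0 (successors ∅): φ is true.
  w1 (successors ∅): φ is true.
  w2 (successors {w3}): φ is false.
  w3 (successors {w1, w2, w4}): φ is false.
  w4 (successors ∅): φ is true.
  w5 (successors ∅): φ is true.
  w6 (successors {w3}): φ is false.
For instance, at w2:
  At w2: □(q ∧ r) is false, (r ∧ q) → r is true, so □(q ∧ r) ∧ ((r ∧ q) → r) is false.
    At w2: □(q ∧ r) requires q ∧ r at every successor {w3}.
      q ∧ r fails at w3, so □(q ∧ r) is false at w2.
Satisfying worlds: {w0, w1, w4, w5}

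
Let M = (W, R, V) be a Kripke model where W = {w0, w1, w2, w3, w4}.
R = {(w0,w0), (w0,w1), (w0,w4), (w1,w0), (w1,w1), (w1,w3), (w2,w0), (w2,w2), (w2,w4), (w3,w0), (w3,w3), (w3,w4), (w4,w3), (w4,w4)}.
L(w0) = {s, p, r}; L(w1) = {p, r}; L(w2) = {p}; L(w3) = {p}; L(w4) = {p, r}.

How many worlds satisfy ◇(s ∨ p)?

Recall that ◇ψ holds at a world iff ψ holds at some accessible world.
Let φ = ◇(s ∨ p). Evaluate φ at each world:
  w0 (successors {w0, w1, w4}): φ is true.
  w1 (successors {w0, w1, w3}): φ is true.
  w2 (successors {w0, w2, w4}): φ is true.
  w3 (successors {w0, w3, w4}): φ is true.
  w4 (successors {w3, w4}): φ is true.
For instance, at w2:
  At w2: ◇(s ∨ p) requires s ∨ p at some successor in {w0, w2, w4}.
    s ∨ p holds at w0, so ◇(s ∨ p) is true at w2.
Satisfying worlds: {w0, w1, w2, w3, w4}

5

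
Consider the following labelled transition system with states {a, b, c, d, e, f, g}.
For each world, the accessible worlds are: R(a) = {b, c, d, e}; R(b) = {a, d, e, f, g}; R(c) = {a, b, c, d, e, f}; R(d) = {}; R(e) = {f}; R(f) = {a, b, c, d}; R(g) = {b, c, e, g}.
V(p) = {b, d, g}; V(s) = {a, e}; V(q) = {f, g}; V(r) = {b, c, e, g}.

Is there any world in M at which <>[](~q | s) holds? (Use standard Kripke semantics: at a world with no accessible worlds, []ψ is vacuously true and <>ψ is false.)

Yes

Recall that []ψ holds at a world iff ψ holds at every accessible world, and <>ψ holds iff ψ holds at some accessible world.
Let φ = <>[](~q | s). Evaluate φ at each world:
  a (successors {b, c, d, e}): φ is true.
  b (successors {a, d, e, f, g}): φ is true.
  c (successors {a, b, c, d, e, f}): φ is true.
  d (successors ∅): φ is false.
  e (successors {f}): φ is true.
  f (successors {a, b, c, d}): φ is true.
  g (successors {b, c, e, g}): φ is false.
Detail at a (witness):
  At a: <>[](~q | s) requires [](~q | s) at some successor in {b, c, d, e}.
    [](~q | s) holds at d, so <>[](~q | s) is true at a.
      At d: no accessible worlds, so [](~q | s) holds vacuously.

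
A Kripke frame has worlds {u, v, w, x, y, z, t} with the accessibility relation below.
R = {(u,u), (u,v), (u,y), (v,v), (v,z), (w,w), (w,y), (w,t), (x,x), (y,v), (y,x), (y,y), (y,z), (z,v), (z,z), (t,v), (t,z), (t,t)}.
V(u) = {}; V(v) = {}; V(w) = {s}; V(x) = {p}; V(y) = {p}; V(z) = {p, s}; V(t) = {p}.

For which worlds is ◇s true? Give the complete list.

Recall that ◇ψ holds at a world iff ψ holds at some accessible world.
Let φ = ◇s. Evaluate φ at each world:
  u (successors {u, v, y}): φ is false.
  v (successors {v, z}): φ is true.
  w (successors {w, y, t}): φ is true.
  x (successors {x}): φ is false.
  y (successors {v, x, y, z}): φ is true.
  z (successors {v, z}): φ is true.
  t (successors {v, z, t}): φ is true.
For instance, at w:
  At w: ◇s requires s at some successor in {w, y, t}.
    s holds at w, so ◇s is true at w.
Satisfying worlds: {v, w, y, z, t}

v, w, y, z, t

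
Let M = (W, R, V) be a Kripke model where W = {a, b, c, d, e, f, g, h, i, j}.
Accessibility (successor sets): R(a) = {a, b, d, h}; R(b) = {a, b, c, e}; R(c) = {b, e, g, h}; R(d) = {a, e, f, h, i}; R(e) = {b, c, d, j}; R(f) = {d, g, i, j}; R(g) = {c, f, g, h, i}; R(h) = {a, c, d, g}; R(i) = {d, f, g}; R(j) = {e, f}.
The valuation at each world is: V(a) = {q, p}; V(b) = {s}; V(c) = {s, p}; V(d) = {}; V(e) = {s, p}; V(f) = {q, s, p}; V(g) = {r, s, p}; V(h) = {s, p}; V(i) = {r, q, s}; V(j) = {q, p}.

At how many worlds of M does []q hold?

Let φ = []q. Evaluate φ at each world:
  a (successors {a, b, d, h}): φ is false.
  b (successors {a, b, c, e}): φ is false.
  c (successors {b, e, g, h}): φ is false.
  d (successors {a, e, f, h, i}): φ is false.
  e (successors {b, c, d, j}): φ is false.
  f (successors {d, g, i, j}): φ is false.
  g (successors {c, f, g, h, i}): φ is false.
  h (successors {a, c, d, g}): φ is false.
  i (successors {d, f, g}): φ is false.
  j (successors {e, f}): φ is false.
For instance, at g:
  At g: []q requires q at every successor {c, f, g, h, i}.
    q fails at c, so []q is false at g.
Satisfying worlds: none.

0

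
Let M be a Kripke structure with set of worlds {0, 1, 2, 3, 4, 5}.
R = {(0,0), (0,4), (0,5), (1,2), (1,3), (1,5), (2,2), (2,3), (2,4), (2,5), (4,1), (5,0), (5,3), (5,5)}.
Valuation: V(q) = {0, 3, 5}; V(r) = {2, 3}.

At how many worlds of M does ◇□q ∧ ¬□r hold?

4

Recall that □ψ holds at a world iff ψ holds at every accessible world, and ◇ψ holds iff ψ holds at some accessible world.
Let φ = ◇□q ∧ ¬□r. Evaluate φ at each world:
  0 (successors {0, 4, 5}): φ is true.
  1 (successors {2, 3, 5}): φ is true.
  2 (successors {2, 3, 4, 5}): φ is true.
  3 (successors ∅): φ is false.
  4 (successors {1}): φ is false.
  5 (successors {0, 3, 5}): φ is true.
For instance, at 1:
  At 1: ◇□q is true, ¬□r is true, so ◇□q ∧ ¬□r is true.
    At 1: ◇□q requires □q at some successor in {2, 3, 5}.
      □q holds at 3, so ◇□q is true at 1.
    At 1: □r is false, so ¬□r is true.
      At 1: □r requires r at every successor {2, 3, 5}.
        r fails at 5, so □r is false at 1.
Satisfying worlds: {0, 1, 2, 5}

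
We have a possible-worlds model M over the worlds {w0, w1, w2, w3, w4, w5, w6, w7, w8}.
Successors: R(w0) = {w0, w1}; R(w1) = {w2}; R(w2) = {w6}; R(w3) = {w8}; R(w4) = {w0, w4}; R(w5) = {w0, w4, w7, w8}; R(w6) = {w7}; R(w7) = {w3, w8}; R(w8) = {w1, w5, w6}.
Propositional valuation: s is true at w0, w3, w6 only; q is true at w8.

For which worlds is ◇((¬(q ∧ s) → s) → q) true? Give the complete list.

w0, w1, w3, w4, w5, w6, w7, w8

Let φ = ◇((¬(q ∧ s) → s) → q). Evaluate φ at each world:
  w0 (successors {w0, w1}): φ is true.
  w1 (successors {w2}): φ is true.
  w2 (successors {w6}): φ is false.
  w3 (successors {w8}): φ is true.
  w4 (successors {w0, w4}): φ is true.
  w5 (successors {w0, w4, w7, w8}): φ is true.
  w6 (successors {w7}): φ is true.
  w7 (successors {w3, w8}): φ is true.
  w8 (successors {w1, w5, w6}): φ is true.
For instance, at w3:
  At w3: ◇((¬(q ∧ s) → s) → q) requires (¬(q ∧ s) → s) → q at some successor in {w8}.
    (¬(q ∧ s) → s) → q holds at w8, so ◇((¬(q ∧ s) → s) → q) is true at w3.
Satisfying worlds: {w0, w1, w3, w4, w5, w6, w7, w8}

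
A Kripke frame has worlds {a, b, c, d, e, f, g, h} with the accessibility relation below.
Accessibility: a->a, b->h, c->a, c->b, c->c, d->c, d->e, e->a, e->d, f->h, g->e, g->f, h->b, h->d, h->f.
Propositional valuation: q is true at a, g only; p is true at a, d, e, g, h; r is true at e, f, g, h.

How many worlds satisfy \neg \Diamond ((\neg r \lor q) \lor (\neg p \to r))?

Let φ = \neg \Diamond ((\neg r \lor q) \lor (\neg p \to r)). Evaluate φ at each world:
  a (successors {a}): φ is false.
  b (successors {h}): φ is false.
  c (successors {a, b, c}): φ is false.
  d (successors {c, e}): φ is false.
  e (successors {a, d}): φ is false.
  f (successors {h}): φ is false.
  g (successors {e, f}): φ is false.
  h (successors {b, d, f}): φ is false.
For instance, at e:
  At e: \Diamond ((\neg r \lor q) \lor (\neg p \to r)) is true, so \neg \Diamond ((\neg r \lor q) \lor (\neg p \to r)) is false.
    At e: \Diamond ((\neg r \lor q) \lor (\neg p \to r)) requires (\neg r \lor q) \lor (\neg p \to r) at some successor in {a, d}.
      (\neg r \lor q) \lor (\neg p \to r) holds at a, so \Diamond ((\neg r \lor q) \lor (\neg p \to r)) is true at e.
Satisfying worlds: none.

0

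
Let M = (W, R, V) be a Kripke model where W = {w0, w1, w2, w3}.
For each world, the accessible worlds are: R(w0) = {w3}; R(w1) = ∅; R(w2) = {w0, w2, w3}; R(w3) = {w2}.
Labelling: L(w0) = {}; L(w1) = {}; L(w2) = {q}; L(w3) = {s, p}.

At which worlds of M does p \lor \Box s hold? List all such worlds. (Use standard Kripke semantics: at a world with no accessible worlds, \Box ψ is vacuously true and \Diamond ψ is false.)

w0, w1, w3

Recall that \Box ψ holds at a world iff ψ holds at every accessible world, and \Diamond ψ holds iff ψ holds at some accessible world.
Let φ = p \lor \Box s. Evaluate φ at each world:
  w0 (successors {w3}): φ is true.
  w1 (successors ∅): φ is true.
  w2 (successors {w0, w2, w3}): φ is false.
  w3 (successors {w2}): φ is true.
For instance, at w3:
  At w3: p is true, \Box s is false, so p \lor \Box s is true.
    At w3: \Box s requires s at every successor {w2}.
      s fails at w2, so \Box s is false at w3.
Satisfying worlds: {w0, w1, w3}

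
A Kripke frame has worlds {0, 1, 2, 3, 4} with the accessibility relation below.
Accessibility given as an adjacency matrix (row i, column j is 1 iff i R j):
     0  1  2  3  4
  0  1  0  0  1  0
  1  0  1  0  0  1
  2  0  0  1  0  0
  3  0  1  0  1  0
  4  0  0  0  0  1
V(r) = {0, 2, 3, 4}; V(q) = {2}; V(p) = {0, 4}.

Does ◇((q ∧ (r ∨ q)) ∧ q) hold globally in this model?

No

Let φ = ◇((q ∧ (r ∨ q)) ∧ q). Evaluate φ at each world:
  0 (successors {0, 3}): φ is false.
  1 (successors {1, 4}): φ is false.
  2 (successors {2}): φ is true.
  3 (successors {1, 3}): φ is false.
  4 (successors {4}): φ is false.
Detail at 0 (counterexample):
  At 0: ◇((q ∧ (r ∨ q)) ∧ q) requires (q ∧ (r ∨ q)) ∧ q at some successor in {0, 3}.
    At 0: (q ∧ (r ∨ q)) ∧ q is false.
    At 3: (q ∧ (r ∨ q)) ∧ q is false.
  So ◇((q ∧ (r ∨ q)) ∧ q) is false at 0.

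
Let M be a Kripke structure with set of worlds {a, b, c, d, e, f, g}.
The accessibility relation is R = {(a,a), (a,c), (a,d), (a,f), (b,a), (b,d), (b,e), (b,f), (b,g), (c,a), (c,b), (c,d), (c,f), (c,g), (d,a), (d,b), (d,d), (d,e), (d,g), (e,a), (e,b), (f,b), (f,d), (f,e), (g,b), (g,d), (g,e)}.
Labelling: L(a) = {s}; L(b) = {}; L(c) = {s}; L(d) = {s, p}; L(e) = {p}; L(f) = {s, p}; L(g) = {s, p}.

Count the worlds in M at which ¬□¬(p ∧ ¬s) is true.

4

Let φ = ¬□¬(p ∧ ¬s). Evaluate φ at each world:
  a (successors {a, c, d, f}): φ is false.
  b (successors {a, d, e, f, g}): φ is true.
  c (successors {a, b, d, f, g}): φ is false.
  d (successors {a, b, d, e, g}): φ is true.
  e (successors {a, b}): φ is false.
  f (successors {b, d, e}): φ is true.
  g (successors {b, d, e}): φ is true.
For instance, at a:
  At a: □¬(p ∧ ¬s) is true, so ¬□¬(p ∧ ¬s) is false.
    At a: □¬(p ∧ ¬s) requires ¬(p ∧ ¬s) at every successor {a, c, d, f}.
      At a: ¬(p ∧ ¬s) is true.
      At c: ¬(p ∧ ¬s) is true.
      At d: ¬(p ∧ ¬s) is true.
      At f: ¬(p ∧ ¬s) is true.
    So □¬(p ∧ ¬s) is true at a.
Satisfying worlds: {b, d, f, g}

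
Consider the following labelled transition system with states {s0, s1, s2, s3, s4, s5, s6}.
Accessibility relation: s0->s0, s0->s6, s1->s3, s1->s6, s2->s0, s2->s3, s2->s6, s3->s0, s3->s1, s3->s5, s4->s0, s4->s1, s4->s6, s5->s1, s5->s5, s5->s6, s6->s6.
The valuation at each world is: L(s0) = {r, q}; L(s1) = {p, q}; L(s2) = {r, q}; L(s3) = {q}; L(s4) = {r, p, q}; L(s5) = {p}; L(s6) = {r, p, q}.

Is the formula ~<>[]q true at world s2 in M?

No

At s2: <>[]q is true, so ~<>[]q is false.
  At s2: <>[]q requires []q at some successor in {s0, s3, s6}.
    []q holds at s0, so <>[]q is true at s2.
      At s0: []q requires q at every successor {s0, s6}.
        At s0: q is true.
        At s6: q is true.
      So []q is true at s0.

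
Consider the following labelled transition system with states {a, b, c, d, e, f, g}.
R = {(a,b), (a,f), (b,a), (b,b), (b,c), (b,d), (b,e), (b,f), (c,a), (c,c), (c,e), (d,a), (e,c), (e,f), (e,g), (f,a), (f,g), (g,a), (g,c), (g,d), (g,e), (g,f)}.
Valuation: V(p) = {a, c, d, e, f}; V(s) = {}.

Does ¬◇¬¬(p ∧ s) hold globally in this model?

Let φ = ¬◇¬¬(p ∧ s). Evaluate φ at each world:
  a (successors {b, f}): φ is true.
  b (successors {a, b, c, d, e, f}): φ is true.
  c (successors {a, c, e}): φ is true.
  d (successors {a}): φ is true.
  e (successors {c, f, g}): φ is true.
  f (successors {a, g}): φ is true.
  g (successors {a, c, d, e, f}): φ is true.
For instance, at b:
  At b: ◇¬¬(p ∧ s) is false, so ¬◇¬¬(p ∧ s) is true.
    At b: ◇¬¬(p ∧ s) requires ¬¬(p ∧ s) at some successor in {a, b, c, d, e, f}.
      At a: ¬¬(p ∧ s) is false.
      At b: ¬¬(p ∧ s) is false.
      At c: ¬¬(p ∧ s) is false.
      At d: ¬¬(p ∧ s) is false.
      At e: ¬¬(p ∧ s) is false.
      At f: ¬¬(p ∧ s) is false.
    So ◇¬¬(p ∧ s) is false at b.

Yes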